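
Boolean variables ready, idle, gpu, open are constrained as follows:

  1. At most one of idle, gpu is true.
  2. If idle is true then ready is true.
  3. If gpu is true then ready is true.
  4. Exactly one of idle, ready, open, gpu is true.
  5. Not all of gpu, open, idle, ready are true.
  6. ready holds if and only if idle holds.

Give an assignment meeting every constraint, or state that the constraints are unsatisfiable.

ready = False, idle = False, gpu = False, open = True

  (1) {idle, gpu}: 0 true — at most one ✓
  (2) idle=F ⇒ ready: vacuous ✓
  (3) gpu=F ⇒ ready: vacuous ✓
  (4) {idle, ready, open, gpu}: 1 true — exactly one ✓
  (5) {gpu, open, idle, ready}: 1/4 true — not all ✓
  (6) ready=F, idle=F — same ✓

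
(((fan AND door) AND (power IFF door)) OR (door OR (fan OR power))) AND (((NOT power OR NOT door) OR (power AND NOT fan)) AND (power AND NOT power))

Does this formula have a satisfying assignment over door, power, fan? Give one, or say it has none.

UNSATISFIABLE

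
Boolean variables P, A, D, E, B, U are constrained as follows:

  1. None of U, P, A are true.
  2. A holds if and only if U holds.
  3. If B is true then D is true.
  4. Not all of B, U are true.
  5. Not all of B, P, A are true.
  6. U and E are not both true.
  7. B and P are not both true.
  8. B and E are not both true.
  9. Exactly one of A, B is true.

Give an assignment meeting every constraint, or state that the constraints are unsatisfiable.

P = False, A = False, D = True, E = False, B = True, U = False

  (1) {U, P, A}: 0 true — none ✓
  (2) A=F, U=F — same ✓
  (3) B=T ⇒ D: T ✓
  (4) {B, U}: 1/2 true — not all ✓
  (5) {B, P, A}: 1/3 true — not all ✓
  (6) U=F, E=F — not both ✓
  (7) B=T, P=F — not both ✓
  (8) B=T, E=F — not both ✓
  (9) {A, B}: 1 true — exactly one ✓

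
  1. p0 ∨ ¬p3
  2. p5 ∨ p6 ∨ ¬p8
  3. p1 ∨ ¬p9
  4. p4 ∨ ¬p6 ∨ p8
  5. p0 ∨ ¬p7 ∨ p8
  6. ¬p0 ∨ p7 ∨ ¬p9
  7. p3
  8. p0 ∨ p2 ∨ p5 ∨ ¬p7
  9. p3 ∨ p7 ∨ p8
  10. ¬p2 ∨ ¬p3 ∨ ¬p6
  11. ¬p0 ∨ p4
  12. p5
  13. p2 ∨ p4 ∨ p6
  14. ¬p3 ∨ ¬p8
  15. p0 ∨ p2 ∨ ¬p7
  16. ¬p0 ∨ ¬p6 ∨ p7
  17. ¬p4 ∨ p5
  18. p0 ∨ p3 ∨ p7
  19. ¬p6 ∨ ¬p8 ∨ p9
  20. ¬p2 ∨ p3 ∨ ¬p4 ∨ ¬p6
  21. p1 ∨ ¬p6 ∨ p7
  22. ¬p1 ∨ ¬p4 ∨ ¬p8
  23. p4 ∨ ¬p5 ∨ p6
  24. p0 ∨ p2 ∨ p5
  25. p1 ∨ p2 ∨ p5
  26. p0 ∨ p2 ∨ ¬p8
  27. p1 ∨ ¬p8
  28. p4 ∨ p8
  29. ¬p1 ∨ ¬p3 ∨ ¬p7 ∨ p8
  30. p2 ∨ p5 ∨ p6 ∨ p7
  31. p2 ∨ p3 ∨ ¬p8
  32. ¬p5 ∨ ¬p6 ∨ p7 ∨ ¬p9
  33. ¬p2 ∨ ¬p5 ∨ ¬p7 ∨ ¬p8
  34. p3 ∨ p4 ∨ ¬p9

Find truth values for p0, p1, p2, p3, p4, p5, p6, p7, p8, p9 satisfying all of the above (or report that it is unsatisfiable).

Unit clause (p3) forces p3 = True.
Unit clause (p5) forces p5 = True.
In (¬p3 ∨ ¬p8) only ¬p8 is left, so p8 = False.
In (p4 ∨ p8) only p4 is left, so p4 = True.
In (p0 ∨ ¬p3) only p0 is left, so p0 = True.
Set p1 = False.
  then (p1 ∨ ¬p9) forces p9 = False.
Set p2 = False.
Set p6 = False.
Set p7 = False.
All clauses satisfied.

p0 = True, p1 = False, p2 = False, p3 = True, p4 = True, p5 = True, p6 = False, p7 = False, p8 = False, p9 = False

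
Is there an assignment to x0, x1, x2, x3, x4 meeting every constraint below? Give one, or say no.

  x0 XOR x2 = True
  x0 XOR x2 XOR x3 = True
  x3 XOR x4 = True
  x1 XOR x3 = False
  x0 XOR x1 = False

x0 = False, x1 = False, x2 = True, x3 = False, x4 = True

x0 XOR x2 = F XOR T = True ✓
x0 XOR x2 XOR x3 = F XOR T XOR F = True ✓
x3 XOR x4 = F XOR T = True ✓
x1 XOR x3 = F XOR F = False ✓
x0 XOR x1 = F XOR F = False ✓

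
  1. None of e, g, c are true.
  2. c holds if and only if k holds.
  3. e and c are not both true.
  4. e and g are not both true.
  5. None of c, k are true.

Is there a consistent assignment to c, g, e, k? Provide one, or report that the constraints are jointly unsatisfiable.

c=F; g=F; e=F; k=F

  (1) {e, g, c}: 0 true — none ✓
  (2) c=F, k=F — same ✓
  (3) e=F, c=F — not both ✓
  (4) e=F, g=F — not both ✓
  (5) {c, k}: 0 true — none ✓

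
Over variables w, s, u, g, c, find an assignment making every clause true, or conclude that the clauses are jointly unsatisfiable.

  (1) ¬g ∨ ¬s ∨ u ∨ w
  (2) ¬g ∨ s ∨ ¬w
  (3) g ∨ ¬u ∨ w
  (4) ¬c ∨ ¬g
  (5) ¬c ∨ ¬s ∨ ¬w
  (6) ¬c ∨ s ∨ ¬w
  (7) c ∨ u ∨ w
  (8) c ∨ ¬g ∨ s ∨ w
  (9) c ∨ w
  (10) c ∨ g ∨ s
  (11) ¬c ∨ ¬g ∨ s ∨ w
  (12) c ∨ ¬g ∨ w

Set w = False.
  then (c ∨ w) forces c = True.
  then (¬c ∨ ¬g) forces g = False.
  then (g ∨ ¬u ∨ w) forces u = False.
Set s = False.
All clauses satisfied.

w = False, s = False, u = False, g = False, c = True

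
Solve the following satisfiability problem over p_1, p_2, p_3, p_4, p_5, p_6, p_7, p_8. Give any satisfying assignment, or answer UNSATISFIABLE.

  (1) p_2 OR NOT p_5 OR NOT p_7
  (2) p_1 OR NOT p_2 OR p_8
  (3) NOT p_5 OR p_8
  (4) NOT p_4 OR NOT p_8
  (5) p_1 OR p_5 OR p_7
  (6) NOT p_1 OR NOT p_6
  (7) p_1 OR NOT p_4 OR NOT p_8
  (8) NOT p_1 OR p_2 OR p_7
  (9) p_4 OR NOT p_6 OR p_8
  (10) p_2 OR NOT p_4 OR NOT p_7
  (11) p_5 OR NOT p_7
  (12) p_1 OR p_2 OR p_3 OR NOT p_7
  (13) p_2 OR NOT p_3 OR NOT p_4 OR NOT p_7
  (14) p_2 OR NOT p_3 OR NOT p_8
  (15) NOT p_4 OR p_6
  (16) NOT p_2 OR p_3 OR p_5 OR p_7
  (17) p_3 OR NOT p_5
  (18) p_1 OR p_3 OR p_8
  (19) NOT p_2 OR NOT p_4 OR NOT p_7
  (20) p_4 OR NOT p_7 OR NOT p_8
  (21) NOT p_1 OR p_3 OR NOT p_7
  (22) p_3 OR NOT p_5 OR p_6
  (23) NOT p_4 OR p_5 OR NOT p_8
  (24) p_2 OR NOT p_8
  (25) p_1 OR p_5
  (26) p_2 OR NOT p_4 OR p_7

Set p_1 = False.
  then (p_1 OR p_5) forces p_5 = True.
  then (NOT p_5 OR p_8) forces p_8 = True.
  then (NOT p_4 OR NOT p_8) forces p_4 = False.
  then (p_3 OR NOT p_5) forces p_3 = True.
  then (p_4 OR NOT p_7 OR NOT p_8) forces p_7 = False.
  then (p_2 OR NOT p_8) forces p_2 = True.
Set p_6 = False.
All clauses satisfied.

p_1 = False; p_2 = True; p_3 = True; p_4 = False; p_5 = True; p_6 = False; p_7 = False; p_8 = True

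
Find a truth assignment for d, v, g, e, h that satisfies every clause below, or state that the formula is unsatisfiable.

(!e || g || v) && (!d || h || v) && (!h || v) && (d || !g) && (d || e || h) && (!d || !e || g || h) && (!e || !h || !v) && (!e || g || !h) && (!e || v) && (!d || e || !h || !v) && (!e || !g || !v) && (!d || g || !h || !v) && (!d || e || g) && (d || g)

Try d = False:
  (d || !g) forces g = False.
  clause (d || g) is falsified — backtrack.
So d = True.
Try v = False:
  (!d || h || v) forces h = True.
  clause (!h || v) is falsified — backtrack.
So v = True.
Try g = False:
  (!d || g || !h || !v) forces h = False.
  (!d || !e || g || h) forces e = False.
  clause (!d || e || g) is falsified — backtrack.
So g = True.
  then (!e || !g || !v) forces e = False.
  then (!d || e || !h || !v) forces h = False.
All clauses satisfied.

d=T, v=T, g=T, e=F, h=F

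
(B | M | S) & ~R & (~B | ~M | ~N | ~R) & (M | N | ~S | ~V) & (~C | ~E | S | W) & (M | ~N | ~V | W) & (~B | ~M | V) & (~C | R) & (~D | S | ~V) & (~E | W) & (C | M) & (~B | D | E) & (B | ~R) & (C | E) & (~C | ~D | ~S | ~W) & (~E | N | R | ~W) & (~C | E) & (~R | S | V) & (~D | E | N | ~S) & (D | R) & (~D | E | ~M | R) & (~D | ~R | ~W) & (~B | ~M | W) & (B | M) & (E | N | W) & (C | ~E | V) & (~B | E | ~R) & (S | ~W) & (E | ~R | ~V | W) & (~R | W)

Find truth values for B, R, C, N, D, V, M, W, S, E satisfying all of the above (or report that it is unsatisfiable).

Unit clause (~R) forces R = False.
In (~C | R) only ~C is left, so C = False.
In (C | M) only M is left, so M = True.
In (C | E) only E is left, so E = True.
In (D | R) only D is left, so D = True.
In (C | ~E | V) only V is left, so V = True.
In (~D | S | ~V) only S is left, so S = True.
In (~E | W) only W is left, so W = True.
In (~E | N | R | ~W) only N is left, so N = True.
Set B = False.
All clauses satisfied.

B = False; R = False; C = False; N = True; D = True; V = True; M = True; W = True; S = True; E = True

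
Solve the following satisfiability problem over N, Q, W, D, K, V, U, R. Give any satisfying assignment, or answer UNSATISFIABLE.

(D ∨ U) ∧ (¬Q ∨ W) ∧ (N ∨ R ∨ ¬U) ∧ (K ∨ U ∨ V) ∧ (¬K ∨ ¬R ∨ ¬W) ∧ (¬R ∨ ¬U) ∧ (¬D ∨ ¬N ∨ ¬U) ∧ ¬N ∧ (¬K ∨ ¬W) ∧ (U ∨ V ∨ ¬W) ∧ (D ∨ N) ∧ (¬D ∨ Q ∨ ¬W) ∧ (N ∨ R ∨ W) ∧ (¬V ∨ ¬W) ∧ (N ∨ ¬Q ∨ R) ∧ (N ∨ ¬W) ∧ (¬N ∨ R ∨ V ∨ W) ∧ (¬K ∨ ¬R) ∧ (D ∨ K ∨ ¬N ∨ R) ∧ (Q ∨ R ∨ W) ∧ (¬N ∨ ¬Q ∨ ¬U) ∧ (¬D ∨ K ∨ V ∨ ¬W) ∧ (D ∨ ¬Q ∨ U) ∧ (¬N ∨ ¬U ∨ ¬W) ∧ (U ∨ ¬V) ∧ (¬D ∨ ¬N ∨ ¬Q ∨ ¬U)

Unsatisfiable

Case N = True:
  Clause (¬N) is falsified — contradiction.
Case N = False:
  (D ∨ N) forces D = True.
  (N ∨ ¬W) forces W = False.
  (¬Q ∨ W) forces Q = False.
  (N ∨ R ∨ W) forces R = True.
  (¬R ∨ ¬U) forces U = False.
  (¬K ∨ ¬R) forces K = False.
  (K ∨ U ∨ V) forces V = True.
  Clause (U ∨ ¬V) is falsified — contradiction.
Both cases fail, so the formula is unsatisfiable.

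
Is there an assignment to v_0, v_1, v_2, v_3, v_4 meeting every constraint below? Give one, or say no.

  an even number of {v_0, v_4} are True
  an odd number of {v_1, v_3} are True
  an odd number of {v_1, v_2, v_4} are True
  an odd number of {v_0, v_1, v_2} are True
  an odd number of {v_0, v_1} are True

v_0 = False, v_1 = True, v_2 = False, v_3 = False, v_4 = False

{v_0, v_4}: 0 true → even ✓
{v_1, v_3}: 1 true → odd ✓
{v_1, v_2, v_4}: 1 true → odd ✓
{v_0, v_1, v_2}: 1 true → odd ✓
{v_0, v_1}: 1 true → odd ✓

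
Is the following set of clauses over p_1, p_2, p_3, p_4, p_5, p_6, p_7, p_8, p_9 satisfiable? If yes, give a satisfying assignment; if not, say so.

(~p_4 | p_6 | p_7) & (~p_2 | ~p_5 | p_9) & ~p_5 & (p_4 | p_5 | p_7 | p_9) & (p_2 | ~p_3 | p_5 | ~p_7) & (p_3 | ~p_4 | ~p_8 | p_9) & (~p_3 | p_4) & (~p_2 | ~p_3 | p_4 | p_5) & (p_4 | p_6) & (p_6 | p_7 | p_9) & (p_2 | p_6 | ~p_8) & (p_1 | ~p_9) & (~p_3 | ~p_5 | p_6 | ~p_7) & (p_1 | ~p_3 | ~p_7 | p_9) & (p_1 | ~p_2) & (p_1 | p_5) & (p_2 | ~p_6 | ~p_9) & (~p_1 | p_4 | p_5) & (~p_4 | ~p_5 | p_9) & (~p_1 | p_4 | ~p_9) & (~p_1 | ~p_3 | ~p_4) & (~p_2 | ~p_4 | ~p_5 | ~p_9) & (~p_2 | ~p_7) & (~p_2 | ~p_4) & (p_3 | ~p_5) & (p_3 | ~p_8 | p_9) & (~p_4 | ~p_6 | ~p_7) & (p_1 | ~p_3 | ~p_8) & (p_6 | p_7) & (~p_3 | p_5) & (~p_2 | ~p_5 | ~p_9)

p_1 = True, p_2 = False, p_3 = False, p_4 = True, p_5 = False, p_6 = True, p_7 = False, p_8 = False, p_9 = False

Unit clause (~p_5) forces p_5 = False.
In (p_1 | p_5) only p_1 is left, so p_1 = True.
In (~p_1 | p_4 | p_5) only p_4 is left, so p_4 = True.
In (~p_1 | ~p_3 | ~p_4) only ~p_3 is left, so p_3 = False.
In (~p_2 | ~p_4) only ~p_2 is left, so p_2 = False.
Set p_6 = True.
  then (p_2 | ~p_6 | ~p_9) forces p_9 = False.
  then (p_3 | ~p_8 | p_9) forces p_8 = False.
  then (~p_4 | ~p_6 | ~p_7) forces p_7 = False.
All clauses satisfied.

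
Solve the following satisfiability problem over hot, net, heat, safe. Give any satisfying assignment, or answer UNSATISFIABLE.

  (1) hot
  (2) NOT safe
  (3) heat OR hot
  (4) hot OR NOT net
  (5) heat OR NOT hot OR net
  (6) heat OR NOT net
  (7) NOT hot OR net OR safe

hot = True; net = True; heat = True; safe = False

Unit clause (hot) forces hot = True.
Unit clause (NOT safe) forces safe = False.
In (NOT hot OR net OR safe) only net is left, so net = True.
In (heat OR NOT net) only heat is left, so heat = True.
Check each clause:
  (hot): hot holds.
  (NOT safe): NOT safe holds.
  (heat OR hot): heat holds.
  (hot OR NOT net): hot holds.
  (heat OR NOT hot OR net): heat holds.
  (heat OR NOT net): heat holds.
  (NOT hot OR net OR safe): net holds.
All clauses satisfied.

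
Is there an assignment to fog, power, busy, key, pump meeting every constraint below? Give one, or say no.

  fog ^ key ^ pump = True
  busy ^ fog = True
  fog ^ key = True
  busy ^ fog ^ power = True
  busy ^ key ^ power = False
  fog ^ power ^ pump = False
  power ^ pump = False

fog=F, power=F, busy=T, key=T, pump=F

fog ^ key ^ pump = F ^ T ^ F = True ✓
busy ^ fog = T ^ F = True ✓
fog ^ key = F ^ T = True ✓
busy ^ fog ^ power = T ^ F ^ F = True ✓
busy ^ key ^ power = T ^ T ^ F = False ✓
fog ^ power ^ pump = F ^ F ^ F = False ✓
power ^ pump = F ^ F = False ✓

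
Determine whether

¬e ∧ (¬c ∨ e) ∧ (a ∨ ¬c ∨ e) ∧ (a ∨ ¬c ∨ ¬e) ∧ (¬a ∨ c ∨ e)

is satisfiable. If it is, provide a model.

Unit clause (¬e) forces e = False.
In (¬c ∨ e) only ¬c is left, so c = False.
In (¬a ∨ c ∨ e) only ¬a is left, so a = False.
All clauses satisfied.

c: False, e: False, a: False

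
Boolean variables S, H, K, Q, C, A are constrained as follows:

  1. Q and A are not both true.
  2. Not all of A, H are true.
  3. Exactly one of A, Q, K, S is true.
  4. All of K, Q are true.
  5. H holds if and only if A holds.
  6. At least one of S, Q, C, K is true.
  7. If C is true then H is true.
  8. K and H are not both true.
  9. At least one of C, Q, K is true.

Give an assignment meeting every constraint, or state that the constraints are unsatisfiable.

The formula is unsatisfiable.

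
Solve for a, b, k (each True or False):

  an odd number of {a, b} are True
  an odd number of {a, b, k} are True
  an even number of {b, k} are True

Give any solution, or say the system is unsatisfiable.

a = True, b = False, k = False

{a, b}: 1 true → odd ✓
{a, b, k}: 1 true → odd ✓
{b, k}: 0 true → even ✓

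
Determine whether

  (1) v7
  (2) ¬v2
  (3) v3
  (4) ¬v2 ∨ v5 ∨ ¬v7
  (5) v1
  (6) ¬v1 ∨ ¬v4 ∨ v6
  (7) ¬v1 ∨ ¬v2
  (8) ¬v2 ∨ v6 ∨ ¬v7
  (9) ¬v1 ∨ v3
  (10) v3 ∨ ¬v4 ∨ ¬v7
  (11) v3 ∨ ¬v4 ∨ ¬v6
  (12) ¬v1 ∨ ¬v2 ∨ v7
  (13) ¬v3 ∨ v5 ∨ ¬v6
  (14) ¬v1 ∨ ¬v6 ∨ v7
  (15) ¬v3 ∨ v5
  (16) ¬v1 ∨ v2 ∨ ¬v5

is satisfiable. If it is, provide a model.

No satisfying assignment exists.

Case v1 = True:
  (v7) forces v7 = True.
  (¬v2) forces v2 = False.
  (v3) forces v3 = True.
  (¬v3 ∨ v5) forces v5 = True.
  Clause (¬v1 ∨ v2 ∨ ¬v5) is falsified — contradiction.
Case v1 = False:
  Clause (v1) is falsified — contradiction.
Both cases fail, so the formula is unsatisfiable.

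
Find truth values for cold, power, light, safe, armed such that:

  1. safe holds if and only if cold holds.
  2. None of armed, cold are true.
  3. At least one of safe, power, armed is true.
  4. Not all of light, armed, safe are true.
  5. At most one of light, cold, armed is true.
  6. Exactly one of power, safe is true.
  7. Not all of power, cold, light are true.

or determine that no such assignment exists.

cold: False, power: True, light: False, safe: False, armed: False

  (1) safe=F, cold=F — same ✓
  (2) {armed, cold}: 0 true — none ✓
  (3) {safe, power, armed}: 1 true — at least one ✓
  (4) {light, armed, safe}: 0/3 true — not all ✓
  (5) {light, cold, armed}: 0 true — at most one ✓
  (6) {power, safe}: 1 true — exactly one ✓
  (7) {power, cold, light}: 1/3 true — not all ✓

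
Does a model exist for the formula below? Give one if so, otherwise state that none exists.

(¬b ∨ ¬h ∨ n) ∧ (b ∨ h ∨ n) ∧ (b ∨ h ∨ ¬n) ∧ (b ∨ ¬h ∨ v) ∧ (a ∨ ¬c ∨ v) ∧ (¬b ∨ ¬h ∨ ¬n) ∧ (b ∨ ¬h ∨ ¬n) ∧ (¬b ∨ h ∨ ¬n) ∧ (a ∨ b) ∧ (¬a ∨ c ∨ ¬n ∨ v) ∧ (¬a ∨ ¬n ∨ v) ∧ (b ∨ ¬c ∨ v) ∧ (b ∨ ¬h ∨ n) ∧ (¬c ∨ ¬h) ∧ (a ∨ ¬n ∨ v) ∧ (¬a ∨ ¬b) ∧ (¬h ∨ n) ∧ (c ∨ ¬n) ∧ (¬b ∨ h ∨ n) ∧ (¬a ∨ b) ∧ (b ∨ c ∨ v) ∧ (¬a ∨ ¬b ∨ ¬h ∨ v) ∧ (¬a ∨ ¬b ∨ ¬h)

Case n = True:
  (c ∨ ¬n) forces c = True.
  (¬c ∨ ¬h) forces h = False.
  (b ∨ h ∨ ¬n) forces b = True.
  Clause (¬b ∨ h ∨ ¬n) is falsified — contradiction.
Case n = False:
  (¬h ∨ n) forces h = False.
  (b ∨ h ∨ n) forces b = True.
  Clause (¬b ∨ h ∨ n) is falsified — contradiction.
Both cases fail, so the formula is unsatisfiable.

Unsatisfiable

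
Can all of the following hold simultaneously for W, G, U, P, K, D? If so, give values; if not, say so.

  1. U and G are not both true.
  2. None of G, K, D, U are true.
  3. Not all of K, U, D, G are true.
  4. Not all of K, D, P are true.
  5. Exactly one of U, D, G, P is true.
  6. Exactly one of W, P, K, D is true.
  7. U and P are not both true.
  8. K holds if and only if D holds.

W: False, G: False, U: False, P: True, K: False, D: False

  (1) U=F, G=F — not both ✓
  (2) {G, K, D, U}: 0 true — none ✓
  (3) {K, U, D, G}: 0/4 true — not all ✓
  (4) {K, D, P}: 1/3 true — not all ✓
  (5) {U, D, G, P}: 1 true — exactly one ✓
  (6) {W, P, K, D}: 1 true — exactly one ✓
  (7) U=F, P=T — not both ✓
  (8) K=F, D=F — same ✓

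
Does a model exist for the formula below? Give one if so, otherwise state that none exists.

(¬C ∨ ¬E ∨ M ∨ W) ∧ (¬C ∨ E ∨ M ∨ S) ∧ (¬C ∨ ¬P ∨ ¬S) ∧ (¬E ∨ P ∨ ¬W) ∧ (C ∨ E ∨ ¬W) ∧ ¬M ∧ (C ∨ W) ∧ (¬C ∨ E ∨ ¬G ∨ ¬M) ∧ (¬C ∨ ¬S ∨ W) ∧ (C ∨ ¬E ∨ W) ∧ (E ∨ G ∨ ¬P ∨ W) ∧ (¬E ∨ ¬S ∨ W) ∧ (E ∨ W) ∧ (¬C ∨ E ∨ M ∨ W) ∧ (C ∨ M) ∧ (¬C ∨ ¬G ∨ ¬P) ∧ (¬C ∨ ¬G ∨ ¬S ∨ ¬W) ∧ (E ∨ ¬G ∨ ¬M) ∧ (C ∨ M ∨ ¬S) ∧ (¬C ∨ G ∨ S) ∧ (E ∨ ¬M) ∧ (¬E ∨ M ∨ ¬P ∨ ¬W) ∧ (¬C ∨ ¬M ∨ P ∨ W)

E = False, S = True, P = False, W = True, M = False, C = True, G = False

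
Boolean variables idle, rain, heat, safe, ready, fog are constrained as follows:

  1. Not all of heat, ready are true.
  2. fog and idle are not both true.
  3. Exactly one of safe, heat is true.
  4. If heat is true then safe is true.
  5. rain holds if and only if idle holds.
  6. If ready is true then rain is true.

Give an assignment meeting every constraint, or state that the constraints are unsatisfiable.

idle = False; rain = False; heat = False; safe = True; ready = False; fog = False

  (1) {heat, ready}: 0/2 true — not all ✓
  (2) fog=F, idle=F — not both ✓
  (3) {safe, heat}: 1 true — exactly one ✓
  (4) heat=F ⇒ safe: vacuous ✓
  (5) rain=F, idle=F — same ✓
  (6) ready=F ⇒ rain: vacuous ✓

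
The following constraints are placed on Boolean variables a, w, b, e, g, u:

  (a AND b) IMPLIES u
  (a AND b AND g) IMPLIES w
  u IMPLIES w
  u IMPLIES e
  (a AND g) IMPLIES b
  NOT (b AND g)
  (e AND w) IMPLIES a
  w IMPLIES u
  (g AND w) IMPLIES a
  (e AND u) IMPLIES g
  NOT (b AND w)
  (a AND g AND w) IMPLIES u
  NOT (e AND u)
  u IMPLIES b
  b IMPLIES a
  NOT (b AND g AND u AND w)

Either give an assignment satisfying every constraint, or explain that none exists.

Set a = False.
  then (a OR NOT b) forces b = False.
  then (b OR NOT u) forces u = False.
  then (u OR NOT w) forces w = False.
Set e = False.
Set g = True.
All clauses satisfied.

a=F, w=F, b=F, e=F, g=T, u=F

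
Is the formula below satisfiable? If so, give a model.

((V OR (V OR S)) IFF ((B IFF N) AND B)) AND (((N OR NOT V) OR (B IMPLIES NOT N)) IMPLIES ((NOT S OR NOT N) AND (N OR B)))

S: False, B: True, V: False, N: False

  (V OR (V OR S)) IFF ((B IFF N) AND B) = True
    V OR (V OR S) = False
      V OR S = False
    (B IFF N) AND B = False
      B IFF N = False
  ((N OR NOT V) OR (B IMPLIES NOT N)) IMPLIES ((NOT S OR NOT N) AND (N OR B)) = True
    (N OR NOT V) OR (B IMPLIES NOT N) = True
      N OR NOT V = True
        NOT V = True
      B IMPLIES NOT N = True
        NOT N = True
    (NOT S OR NOT N) AND (N OR B) = True
      NOT S OR NOT N = True
        NOT S = True
        NOT N = True
      N OR B = True
Both conjuncts True, so the formula holds.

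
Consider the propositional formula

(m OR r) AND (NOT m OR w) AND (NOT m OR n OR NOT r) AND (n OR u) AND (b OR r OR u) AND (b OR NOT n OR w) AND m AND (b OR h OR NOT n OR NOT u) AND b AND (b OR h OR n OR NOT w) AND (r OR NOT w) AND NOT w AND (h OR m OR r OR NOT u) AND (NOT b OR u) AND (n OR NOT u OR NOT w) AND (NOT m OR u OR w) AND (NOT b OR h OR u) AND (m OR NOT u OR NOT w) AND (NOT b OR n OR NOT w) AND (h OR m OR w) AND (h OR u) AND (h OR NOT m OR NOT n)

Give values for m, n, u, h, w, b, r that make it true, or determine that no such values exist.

The formula is unsatisfiable.

Case m = True:
  (NOT m OR w) forces w = True.
  Clause (NOT w) is falsified — contradiction.
Case m = False:
  Clause (m) is falsified — contradiction.
Both cases fail, so the formula is unsatisfiable.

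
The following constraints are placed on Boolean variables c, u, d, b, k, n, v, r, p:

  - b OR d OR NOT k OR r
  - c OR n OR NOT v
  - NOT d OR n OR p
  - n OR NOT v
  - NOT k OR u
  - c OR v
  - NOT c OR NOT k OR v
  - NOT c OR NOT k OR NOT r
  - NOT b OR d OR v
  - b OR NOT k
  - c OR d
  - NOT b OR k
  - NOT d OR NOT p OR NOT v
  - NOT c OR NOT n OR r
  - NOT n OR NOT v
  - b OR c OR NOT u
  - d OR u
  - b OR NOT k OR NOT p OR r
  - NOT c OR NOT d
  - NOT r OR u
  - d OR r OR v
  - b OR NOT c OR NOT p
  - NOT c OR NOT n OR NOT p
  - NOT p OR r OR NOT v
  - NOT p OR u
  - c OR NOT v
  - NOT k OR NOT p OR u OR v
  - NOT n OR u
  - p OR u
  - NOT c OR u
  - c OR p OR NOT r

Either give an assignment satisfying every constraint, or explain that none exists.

Try c = False:
  (c OR v) forces v = True.
  clause (c OR NOT v) is falsified — backtrack.
So c = True.
  then (NOT c OR NOT d) forces d = False.
  then (NOT c OR u) forces u = True.
Try b = True:
  (NOT b OR d OR v) forces v = True.
  (n OR NOT v) forces n = True.
  clause (NOT n OR NOT v) is falsified — backtrack.
So b = False.
  then (b OR NOT k) forces k = False.
  then (b OR NOT c OR NOT p) forces p = False.
Set n = False.
  then (n OR NOT v) forces v = False.
  then (d OR r OR v) forces r = True.
All clauses satisfied.

c=T, u=T, d=F, b=F, k=F, n=F, v=F, r=T, p=F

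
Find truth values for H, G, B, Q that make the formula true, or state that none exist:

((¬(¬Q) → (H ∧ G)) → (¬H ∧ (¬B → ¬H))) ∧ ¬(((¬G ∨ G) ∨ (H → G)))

The conjunct ¬(((¬G ∨ G) ∨ (H → G))) is unsatisfiable on its own:
  H=F, G=F: evaluates to False.
  H=F, G=T: evaluates to False.
  H=T, G=F: evaluates to False.
  H=T, G=T: evaluates to False.
So the whole conjunction is unsatisfiable.

UNSATISFIABLE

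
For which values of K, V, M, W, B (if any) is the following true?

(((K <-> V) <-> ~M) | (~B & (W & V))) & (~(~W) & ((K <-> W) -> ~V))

K = False; V = False; M = False; W = True; B = False

  ((K <-> V) <-> ~M) | (~B & (W & V)) = True
    (K <-> V) <-> ~M = True
      K <-> V = True
      ~M = True
    ~B & (W & V) = False
      ~B = True
      W & V = False
  ~(~W) & ((K <-> W) -> ~V) = True
    ~(~W) = True
      ~W = False
    (K <-> W) -> ~V = True
      K <-> W = False
      ~V = True
Both conjuncts True, so the formula holds.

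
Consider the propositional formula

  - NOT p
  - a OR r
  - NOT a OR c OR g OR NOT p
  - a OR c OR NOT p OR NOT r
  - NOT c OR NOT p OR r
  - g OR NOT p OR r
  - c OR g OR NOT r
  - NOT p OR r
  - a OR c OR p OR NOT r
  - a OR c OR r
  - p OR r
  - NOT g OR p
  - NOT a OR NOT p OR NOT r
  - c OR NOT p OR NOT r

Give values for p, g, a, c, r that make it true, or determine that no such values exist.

Unit clause (NOT p) forces p = False.
In (p OR r) only r is left, so r = True.
In (NOT g OR p) only NOT g is left, so g = False.
In (c OR g OR NOT r) only c is left, so c = True.
Set a = True.
All clauses satisfied.

p=F; g=F; a=T; c=T; r=T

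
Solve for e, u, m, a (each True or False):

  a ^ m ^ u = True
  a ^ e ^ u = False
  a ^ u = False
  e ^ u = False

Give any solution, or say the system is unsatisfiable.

e = False, u = False, m = True, a = False

a ^ m ^ u = F ^ T ^ F = True ✓
a ^ e ^ u = F ^ F ^ F = False ✓
a ^ u = F ^ F = False ✓
e ^ u = F ^ F = False ✓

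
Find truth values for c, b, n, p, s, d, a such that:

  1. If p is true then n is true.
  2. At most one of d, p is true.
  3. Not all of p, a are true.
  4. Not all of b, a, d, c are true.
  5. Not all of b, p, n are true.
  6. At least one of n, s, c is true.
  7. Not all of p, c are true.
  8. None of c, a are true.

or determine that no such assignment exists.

c = False, b = False, n = True, p = True, s = False, d = False, a = False

  (1) p=T ⇒ n: T ✓
  (2) {d, p}: 1 true — at most one ✓
  (3) {p, a}: 1/2 true — not all ✓
  (4) {b, a, d, c}: 0/4 true — not all ✓
  (5) {b, p, n}: 2/3 true — not all ✓
  (6) {n, s, c}: 1 true — at least one ✓
  (7) {p, c}: 1/2 true — not all ✓
  (8) {c, a}: 0 true — none ✓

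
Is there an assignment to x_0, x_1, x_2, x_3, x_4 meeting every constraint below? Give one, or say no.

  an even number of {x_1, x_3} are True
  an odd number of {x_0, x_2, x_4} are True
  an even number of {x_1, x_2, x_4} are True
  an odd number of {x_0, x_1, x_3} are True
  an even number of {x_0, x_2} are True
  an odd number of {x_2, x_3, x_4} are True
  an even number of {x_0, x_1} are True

UNSATISFIABLE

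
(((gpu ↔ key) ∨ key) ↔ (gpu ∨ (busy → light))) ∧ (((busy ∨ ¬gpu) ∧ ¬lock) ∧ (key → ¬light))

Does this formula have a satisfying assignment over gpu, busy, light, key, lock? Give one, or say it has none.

gpu=F; busy=F; light=F; key=T; lock=F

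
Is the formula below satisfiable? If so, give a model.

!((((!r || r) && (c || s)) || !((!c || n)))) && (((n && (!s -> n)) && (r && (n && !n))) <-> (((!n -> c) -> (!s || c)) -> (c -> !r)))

Case r = True: the formula simplifies to !(((c || s) || !((!c || n)))) && (((n && (!s -> n)) && (n && !n)) <-> (((!n -> c) -> (!s || c)) -> !c)).
  c = True: the conjunct !(((c || s) || !((!c || n)))) becomes !((True || !n)) = False.
  c = False: simplifies to !s && ((n && (!s -> n)) && (n && !n)).
    n = True: the conjunct !n is False.
    n = False: the conjunct n is False.
Case r = False: the conjunct ((n && (!s -> n)) && (r && (n && !n))) <-> (((!n -> c) -> (!s || c)) -> (c -> !r)) becomes ((n && (!s -> n)) && False) <-> (((!n -> c) -> (!s || c)) -> True) = False.
Both cases fail — unsatisfiable.

The formula is unsatisfiable.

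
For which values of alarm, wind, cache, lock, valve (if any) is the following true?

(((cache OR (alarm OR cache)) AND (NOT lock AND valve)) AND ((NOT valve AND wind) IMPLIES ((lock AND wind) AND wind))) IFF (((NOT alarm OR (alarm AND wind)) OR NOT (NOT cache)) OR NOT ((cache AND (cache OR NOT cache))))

alarm = False, wind = True, cache = True, lock = False, valve = True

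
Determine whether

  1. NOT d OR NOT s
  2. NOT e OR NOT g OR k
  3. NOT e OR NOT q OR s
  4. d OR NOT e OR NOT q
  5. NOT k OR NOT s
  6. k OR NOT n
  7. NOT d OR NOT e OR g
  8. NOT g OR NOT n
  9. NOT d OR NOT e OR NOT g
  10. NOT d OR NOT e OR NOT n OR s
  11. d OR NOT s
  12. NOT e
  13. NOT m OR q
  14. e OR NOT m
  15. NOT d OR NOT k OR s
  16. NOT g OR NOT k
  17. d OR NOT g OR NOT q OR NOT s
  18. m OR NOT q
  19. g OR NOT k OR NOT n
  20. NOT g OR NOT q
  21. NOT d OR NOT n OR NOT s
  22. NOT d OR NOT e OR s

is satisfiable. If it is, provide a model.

Unit clause (NOT e) forces e = False.
In (e OR NOT m) only NOT m is left, so m = False.
In (m OR NOT q) only NOT q is left, so q = False.
Set n = False.
Set g = True.
  then (NOT g OR NOT k) forces k = False.
Set d = True.
  then (NOT d OR NOT s) forces s = False.
All clauses satisfied.

n = False, g = True, k = False, q = False, m = False, e = False, d = True, s = False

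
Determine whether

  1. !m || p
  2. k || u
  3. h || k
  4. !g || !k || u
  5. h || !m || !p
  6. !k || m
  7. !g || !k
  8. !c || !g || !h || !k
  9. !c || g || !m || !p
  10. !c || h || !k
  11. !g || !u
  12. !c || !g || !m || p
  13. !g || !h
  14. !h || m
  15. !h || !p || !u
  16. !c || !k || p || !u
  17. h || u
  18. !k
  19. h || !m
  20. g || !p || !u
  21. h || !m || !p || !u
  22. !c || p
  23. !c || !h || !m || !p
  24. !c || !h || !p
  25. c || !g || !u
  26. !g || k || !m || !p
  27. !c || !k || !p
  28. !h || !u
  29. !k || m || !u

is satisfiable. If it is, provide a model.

Case k = True:
  Clause (!k) is falsified — contradiction.
Case k = False:
  (k || u) forces u = True.
  (h || k) forces h = True.
  Clause (!h || !u) is falsified — contradiction.
Both cases fail, so the formula is unsatisfiable.

Unsatisfiable — no assignment works.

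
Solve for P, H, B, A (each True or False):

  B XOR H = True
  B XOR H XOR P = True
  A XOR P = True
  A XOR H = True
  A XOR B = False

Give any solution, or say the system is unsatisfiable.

P=F; H=F; B=T; A=T

B XOR H = T XOR F = True ✓
B XOR H XOR P = T XOR F XOR F = True ✓
A XOR P = T XOR F = True ✓
A XOR H = T XOR F = True ✓
A XOR B = T XOR T = False ✓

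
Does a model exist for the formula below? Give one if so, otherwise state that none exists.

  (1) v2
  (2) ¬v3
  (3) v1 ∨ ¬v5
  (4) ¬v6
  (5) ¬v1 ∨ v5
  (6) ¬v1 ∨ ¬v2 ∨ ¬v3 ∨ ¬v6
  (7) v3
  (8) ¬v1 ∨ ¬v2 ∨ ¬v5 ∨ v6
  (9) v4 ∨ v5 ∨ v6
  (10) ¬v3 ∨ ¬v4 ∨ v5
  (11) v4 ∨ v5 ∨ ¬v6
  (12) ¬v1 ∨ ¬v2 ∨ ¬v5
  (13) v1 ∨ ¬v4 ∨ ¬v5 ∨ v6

Case v3 = True:
  Clause (¬v3) is falsified — contradiction.
Case v3 = False:
  Clause (v3) is falsified — contradiction.
Both cases fail, so the formula is unsatisfiable.

Unsatisfiable — no assignment works.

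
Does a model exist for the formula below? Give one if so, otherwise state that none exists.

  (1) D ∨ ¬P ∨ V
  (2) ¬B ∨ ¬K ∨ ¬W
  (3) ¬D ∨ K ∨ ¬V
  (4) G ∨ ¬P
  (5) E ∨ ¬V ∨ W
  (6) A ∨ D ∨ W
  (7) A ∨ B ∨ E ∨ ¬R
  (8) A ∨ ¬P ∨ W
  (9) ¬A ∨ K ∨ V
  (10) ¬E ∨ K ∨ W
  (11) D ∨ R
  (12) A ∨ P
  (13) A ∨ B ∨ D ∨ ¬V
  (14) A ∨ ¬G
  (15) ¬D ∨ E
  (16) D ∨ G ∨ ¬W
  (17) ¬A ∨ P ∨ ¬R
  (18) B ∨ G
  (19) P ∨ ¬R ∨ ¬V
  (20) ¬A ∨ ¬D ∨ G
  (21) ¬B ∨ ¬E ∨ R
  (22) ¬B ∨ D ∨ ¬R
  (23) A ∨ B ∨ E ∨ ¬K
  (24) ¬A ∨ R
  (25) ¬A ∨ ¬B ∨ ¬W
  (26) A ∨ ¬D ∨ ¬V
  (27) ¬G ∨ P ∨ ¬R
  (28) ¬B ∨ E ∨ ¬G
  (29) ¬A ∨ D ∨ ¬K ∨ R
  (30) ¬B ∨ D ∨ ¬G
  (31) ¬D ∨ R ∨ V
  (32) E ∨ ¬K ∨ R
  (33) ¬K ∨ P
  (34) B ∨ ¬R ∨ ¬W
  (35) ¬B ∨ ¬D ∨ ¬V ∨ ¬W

B = False; G = True; V = True; K = True; D = False; E = True; A = True; W = False; P = True; R = True

Set B = False.
  then (B ∨ G) forces G = True.
  then (A ∨ ¬G) forces A = True.
  then (¬A ∨ R) forces R = True.
  then (¬G ∨ P ∨ ¬R) forces P = True.
  then (B ∨ ¬R ∨ ¬W) forces W = False.
Set V = True.
  then (E ∨ ¬V ∨ W) forces E = True.
  then (¬E ∨ K ∨ W) forces K = True.
Set D = False.
All clauses satisfied.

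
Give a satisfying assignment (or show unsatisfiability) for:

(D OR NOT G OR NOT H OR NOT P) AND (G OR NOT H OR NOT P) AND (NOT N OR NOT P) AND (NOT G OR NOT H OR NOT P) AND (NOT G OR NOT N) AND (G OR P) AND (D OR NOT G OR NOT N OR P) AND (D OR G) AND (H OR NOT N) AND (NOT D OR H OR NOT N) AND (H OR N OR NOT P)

D=F, H=F, G=T, N=F, P=F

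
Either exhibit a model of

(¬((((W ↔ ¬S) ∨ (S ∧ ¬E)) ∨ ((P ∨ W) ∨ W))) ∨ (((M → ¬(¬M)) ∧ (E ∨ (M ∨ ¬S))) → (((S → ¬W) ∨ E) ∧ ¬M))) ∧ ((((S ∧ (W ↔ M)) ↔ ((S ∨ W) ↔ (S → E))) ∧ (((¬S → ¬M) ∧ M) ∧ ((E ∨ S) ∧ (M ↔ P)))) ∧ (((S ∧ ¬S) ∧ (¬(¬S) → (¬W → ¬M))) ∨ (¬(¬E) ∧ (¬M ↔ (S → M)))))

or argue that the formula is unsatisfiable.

UNSATISFIABLE

Case M = True: the formula simplifies to ¬((((W ↔ ¬S) ∨ (S ∧ ¬E)) ∨ ((P ∨ W) ∨ W))) ∧ ((((S ∧ W) ↔ ((S ∨ W) ↔ (S → E))) ∧ (S ∧ ((E ∨ S) ∧ P))) ∧ ((S ∧ ¬S) ∧ (¬(¬S) → W))).
  S = True: the conjunct ¬S is False.
  S = False: the conjunct S is False.
Case M = False: the conjunct M is False.
Both cases fail — unsatisfiable.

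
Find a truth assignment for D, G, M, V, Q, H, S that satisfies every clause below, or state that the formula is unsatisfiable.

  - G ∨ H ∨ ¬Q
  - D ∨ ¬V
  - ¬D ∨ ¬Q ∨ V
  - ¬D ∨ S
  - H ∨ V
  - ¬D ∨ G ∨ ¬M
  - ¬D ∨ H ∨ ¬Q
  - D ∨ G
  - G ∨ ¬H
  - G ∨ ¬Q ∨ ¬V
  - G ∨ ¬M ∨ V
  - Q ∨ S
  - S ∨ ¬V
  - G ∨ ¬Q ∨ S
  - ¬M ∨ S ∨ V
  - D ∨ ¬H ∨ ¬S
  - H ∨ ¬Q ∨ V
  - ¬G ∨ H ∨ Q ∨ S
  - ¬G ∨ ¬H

D = True; G = False; M = False; V = True; Q = False; H = False; S = True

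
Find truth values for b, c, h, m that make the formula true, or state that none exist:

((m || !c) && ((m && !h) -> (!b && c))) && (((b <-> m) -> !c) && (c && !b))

b: False; c: True; h: True; m: True

  (m || !c) && ((m && !h) -> (!b && c)) = True
    m || !c = True
      !c = False
    (m && !h) -> (!b && c) = True
      m && !h = False
        !h = False
      !b && c = True
        !b = True
  ((b <-> m) -> !c) && (c && !b) = True
    (b <-> m) -> !c = True
      b <-> m = False
      !c = False
    c && !b = True
      !b = True
Both conjuncts True, so the formula holds.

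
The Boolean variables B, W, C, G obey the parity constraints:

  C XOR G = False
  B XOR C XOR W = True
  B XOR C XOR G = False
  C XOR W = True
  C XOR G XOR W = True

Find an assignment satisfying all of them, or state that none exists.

B: False; W: True; C: False; G: False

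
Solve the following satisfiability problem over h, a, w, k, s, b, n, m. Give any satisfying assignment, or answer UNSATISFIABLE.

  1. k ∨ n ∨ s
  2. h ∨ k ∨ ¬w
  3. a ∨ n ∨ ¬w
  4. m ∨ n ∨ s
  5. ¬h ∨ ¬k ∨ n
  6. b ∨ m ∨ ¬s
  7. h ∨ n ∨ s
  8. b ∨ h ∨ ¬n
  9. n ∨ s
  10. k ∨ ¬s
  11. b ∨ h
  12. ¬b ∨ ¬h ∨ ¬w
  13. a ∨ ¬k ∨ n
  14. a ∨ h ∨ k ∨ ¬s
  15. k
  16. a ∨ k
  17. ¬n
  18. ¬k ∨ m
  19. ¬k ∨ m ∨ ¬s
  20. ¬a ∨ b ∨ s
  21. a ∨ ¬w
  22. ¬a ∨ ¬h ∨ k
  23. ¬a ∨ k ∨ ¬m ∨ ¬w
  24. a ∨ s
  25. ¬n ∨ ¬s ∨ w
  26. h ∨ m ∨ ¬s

h = False, a = True, w = False, k = True, s = True, b = True, n = False, m = True

Unit clause (k) forces k = True.
Unit clause (¬n) forces n = False.
In (¬k ∨ m) only m is left, so m = True.
In (¬h ∨ ¬k ∨ n) only ¬h is left, so h = False.
In (h ∨ n ∨ s) only s is left, so s = True.
In (b ∨ h) only b is left, so b = True.
In (a ∨ ¬k ∨ n) only a is left, so a = True.
Set w = False.
All clauses satisfied.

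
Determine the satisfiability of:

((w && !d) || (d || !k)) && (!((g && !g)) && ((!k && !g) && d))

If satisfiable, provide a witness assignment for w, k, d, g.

w=F; k=F; d=T; g=F

  (w && !d) || (d || !k) = True
    w && !d = False
      !d = False
    d || !k = True
      !k = True
  !((g && !g)) && ((!k && !g) && d) = True
    !((g && !g)) = True
      g && !g = False
        !g = True
    (!k && !g) && d = True
      !k && !g = True
        !k = True
        !g = True
Both conjuncts True, so the formula holds.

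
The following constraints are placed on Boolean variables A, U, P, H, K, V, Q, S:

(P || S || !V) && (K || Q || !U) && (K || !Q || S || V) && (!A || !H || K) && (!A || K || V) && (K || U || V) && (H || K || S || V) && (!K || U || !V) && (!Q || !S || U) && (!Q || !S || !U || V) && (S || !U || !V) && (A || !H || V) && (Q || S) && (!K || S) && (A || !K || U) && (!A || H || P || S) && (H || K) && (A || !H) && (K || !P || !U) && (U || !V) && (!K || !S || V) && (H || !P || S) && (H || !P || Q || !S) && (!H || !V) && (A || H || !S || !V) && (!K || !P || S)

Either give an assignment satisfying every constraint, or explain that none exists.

Set A = True.
Try U = False:
  (U || !V) forces V = False.
  (!A || K || V) forces K = True.
  (!K || S) forces S = True.
  clause (!K || !S || V) is falsified — backtrack.
So U = True.
Set P = False.
Set H = False.
  then (!A || H || P || S) forces S = True.
  then (H || K) forces K = True.
  then (!K || !S || V) forces V = True.
Set Q = True.
All clauses satisfied.

A = True, U = True, P = False, H = False, K = True, V = True, Q = True, S = True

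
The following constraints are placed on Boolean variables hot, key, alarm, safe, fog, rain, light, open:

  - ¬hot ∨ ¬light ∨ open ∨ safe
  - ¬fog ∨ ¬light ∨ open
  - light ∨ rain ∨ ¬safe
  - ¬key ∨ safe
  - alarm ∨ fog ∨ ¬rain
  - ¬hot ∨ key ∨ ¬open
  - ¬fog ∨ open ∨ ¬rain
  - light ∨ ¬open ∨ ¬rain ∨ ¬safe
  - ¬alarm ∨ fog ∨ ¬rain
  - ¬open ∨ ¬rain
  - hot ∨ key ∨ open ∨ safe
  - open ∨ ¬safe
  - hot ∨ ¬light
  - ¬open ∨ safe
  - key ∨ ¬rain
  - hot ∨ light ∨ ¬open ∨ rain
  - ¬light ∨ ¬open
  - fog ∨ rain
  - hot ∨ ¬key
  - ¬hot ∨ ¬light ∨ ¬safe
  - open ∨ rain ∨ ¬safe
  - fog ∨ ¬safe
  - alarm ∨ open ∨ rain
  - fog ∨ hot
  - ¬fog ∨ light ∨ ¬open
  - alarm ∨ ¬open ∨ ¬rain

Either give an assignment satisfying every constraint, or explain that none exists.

Set hot = True.
Try key = True:
  (¬key ∨ safe) forces safe = True.
  (open ∨ ¬safe) forces open = True.
  (¬open ∨ ¬rain) forces rain = False.
  (light ∨ rain ∨ ¬safe) forces light = True.
  clause (¬light ∨ ¬open) is falsified — backtrack.
So key = False.
  then (¬hot ∨ key ∨ ¬open) forces open = False.
  then (open ∨ ¬safe) forces safe = False.
  then (key ∨ ¬rain) forces rain = False.
  then (fog ∨ rain) forces fog = True.
  then (alarm ∨ open ∨ rain) forces alarm = True.
  then (¬hot ∨ ¬light ∨ open ∨ safe) forces light = False.
All clauses satisfied.

hot: True, key: False, alarm: True, safe: False, fog: True, rain: False, light: False, open: False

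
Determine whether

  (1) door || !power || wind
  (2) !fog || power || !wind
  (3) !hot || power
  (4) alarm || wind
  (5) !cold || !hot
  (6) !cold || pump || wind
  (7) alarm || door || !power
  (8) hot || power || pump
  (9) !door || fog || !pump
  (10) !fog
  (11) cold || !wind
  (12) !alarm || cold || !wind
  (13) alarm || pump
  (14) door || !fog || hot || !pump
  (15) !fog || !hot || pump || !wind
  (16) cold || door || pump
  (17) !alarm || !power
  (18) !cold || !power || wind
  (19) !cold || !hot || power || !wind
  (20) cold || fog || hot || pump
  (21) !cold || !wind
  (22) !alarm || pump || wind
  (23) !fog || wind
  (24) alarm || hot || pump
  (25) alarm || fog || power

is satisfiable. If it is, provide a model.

fog = False, door = False, alarm = True, pump = True, cold = True, power = False, wind = False, hot = False

Unit clause (!fog) forces fog = False.
Try door = True:
  (!door || fog || !pump) forces pump = False.
  (alarm || pump) forces alarm = True.
  (!alarm || !power) forces power = False.
  (!hot || power) forces hot = False.
  clause (hot || power || pump) is falsified — backtrack.
So door = False.
Set alarm = True.
  then (!alarm || !power) forces power = False.
  then (!hot || power) forces hot = False.
  then (hot || power || pump) forces pump = True.
Set cold = True.
  then (!cold || !wind) forces wind = False.
All clauses satisfied.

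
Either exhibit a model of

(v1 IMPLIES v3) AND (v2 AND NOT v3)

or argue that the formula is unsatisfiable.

v1 = False; v2 = True; v3 = False

  v1 IMPLIES v3 = True
  v2 AND NOT v3 = True
    NOT v3 = True
Both conjuncts True, so the formula holds.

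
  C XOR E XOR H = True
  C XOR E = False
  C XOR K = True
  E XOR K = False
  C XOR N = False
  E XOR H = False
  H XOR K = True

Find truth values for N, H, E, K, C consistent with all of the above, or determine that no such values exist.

Unsatisfiable — no assignment works.

Adding constraints 2, 3, 4 mod 2: every variable appears an even number of times on the left, so the left side is 0.
But the right sides sum to 1 (mod 2). 0 ≠ 1 — the system is inconsistent.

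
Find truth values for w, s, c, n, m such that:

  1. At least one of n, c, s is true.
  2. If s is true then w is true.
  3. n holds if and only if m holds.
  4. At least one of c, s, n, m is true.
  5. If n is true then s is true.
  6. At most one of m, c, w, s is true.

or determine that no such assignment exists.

w = False, s = False, c = True, n = False, m = False

  (1) {n, c, s}: 1 true — at least one ✓
  (2) s=F ⇒ w: vacuous ✓
  (3) n=F, m=F — same ✓
  (4) {c, s, n, m}: 1 true — at least one ✓
  (5) n=F ⇒ s: vacuous ✓
  (6) {m, c, w, s}: 1 true — at most one ✓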